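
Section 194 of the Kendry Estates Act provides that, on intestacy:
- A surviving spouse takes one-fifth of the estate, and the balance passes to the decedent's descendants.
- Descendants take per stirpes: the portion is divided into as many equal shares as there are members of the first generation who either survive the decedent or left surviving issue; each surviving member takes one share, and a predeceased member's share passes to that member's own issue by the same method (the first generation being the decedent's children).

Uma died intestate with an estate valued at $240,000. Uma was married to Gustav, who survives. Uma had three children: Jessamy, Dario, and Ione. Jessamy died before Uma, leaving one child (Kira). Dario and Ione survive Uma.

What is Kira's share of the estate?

Gustav takes one-fifth of $240,000 = $48,000. The remaining $192,000 passes to the descendants.
The descendants' portion ($192,000) is divided into 3 shares of $64,000: Dario and Ione each take $64,000; Jessamy's $64,000 share passes to Jessamy's issue.
Jessamy's share ($64,000) passes entirely to Kira.

Kira receives $64,000.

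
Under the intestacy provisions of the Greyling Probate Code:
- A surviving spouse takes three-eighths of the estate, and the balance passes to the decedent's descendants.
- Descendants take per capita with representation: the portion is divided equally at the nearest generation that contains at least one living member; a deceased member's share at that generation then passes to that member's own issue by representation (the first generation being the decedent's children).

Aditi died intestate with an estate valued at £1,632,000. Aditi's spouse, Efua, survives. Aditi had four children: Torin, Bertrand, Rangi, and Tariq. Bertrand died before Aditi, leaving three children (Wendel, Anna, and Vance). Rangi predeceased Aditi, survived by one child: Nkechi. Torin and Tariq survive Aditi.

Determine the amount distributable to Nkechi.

Efua takes three-eighths of £1,632,000 = £612,000. The remaining £1,020,000 passes to the descendants.
The descendants' portion (£1,020,000) is divided into 4 shares of £255,000: Torin and Tariq each take £255,000; Bertrand's £255,000 share passes to Bertrand's issue; Rangi's £255,000 share passes to Rangi's issue.
Bertrand's share (£255,000) is divided into 3 shares of £85,000: Wendel, Anna, and Vance each take £85,000.
Rangi's share (£255,000) passes entirely to Nkechi.

Nkechi receives £255,000.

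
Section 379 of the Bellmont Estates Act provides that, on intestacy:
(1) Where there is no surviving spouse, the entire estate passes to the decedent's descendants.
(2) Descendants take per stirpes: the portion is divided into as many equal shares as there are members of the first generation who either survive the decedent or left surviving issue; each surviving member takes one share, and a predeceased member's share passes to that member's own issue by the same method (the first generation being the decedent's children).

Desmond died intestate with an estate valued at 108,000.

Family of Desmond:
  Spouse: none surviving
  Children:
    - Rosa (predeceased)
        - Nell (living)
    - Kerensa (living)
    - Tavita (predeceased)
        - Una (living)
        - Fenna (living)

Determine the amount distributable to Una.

The entire 108,000 passes to the descendants.
That amount (108,000) is divided into 3 shares of 36,000: Kerensa takes 36,000; Rosa's 36,000 share passes to Rosa's issue; Tavita's 36,000 share passes to Tavita's issue.
Rosa's share (36,000) passes entirely to Nell.
Tavita's share (36,000) is divided into 2 shares of 18,000: Una and Fenna each take 18,000.

Una receives 18,000.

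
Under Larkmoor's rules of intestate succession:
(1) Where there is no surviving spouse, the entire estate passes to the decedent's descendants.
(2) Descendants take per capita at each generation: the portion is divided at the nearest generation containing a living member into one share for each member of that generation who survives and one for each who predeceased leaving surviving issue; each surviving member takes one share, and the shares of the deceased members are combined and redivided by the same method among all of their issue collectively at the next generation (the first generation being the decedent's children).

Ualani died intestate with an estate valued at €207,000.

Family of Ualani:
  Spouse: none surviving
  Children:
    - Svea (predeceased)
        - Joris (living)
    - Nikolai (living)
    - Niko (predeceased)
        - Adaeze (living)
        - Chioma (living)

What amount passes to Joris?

The entire €207,000 passes to the descendants.
That amount (€207,000) is divided at the children's generation into 3 shares of €69,000. Nikolai takes €69,000. The 2 shares of the deceased (Svea and Niko) are combined into a pool of €138,000.
That pool (€138,000) is divided at the grandchildren's generation equally among Joris, Adaeze, and Chioma: €46,000 each.

Joris receives €46,000.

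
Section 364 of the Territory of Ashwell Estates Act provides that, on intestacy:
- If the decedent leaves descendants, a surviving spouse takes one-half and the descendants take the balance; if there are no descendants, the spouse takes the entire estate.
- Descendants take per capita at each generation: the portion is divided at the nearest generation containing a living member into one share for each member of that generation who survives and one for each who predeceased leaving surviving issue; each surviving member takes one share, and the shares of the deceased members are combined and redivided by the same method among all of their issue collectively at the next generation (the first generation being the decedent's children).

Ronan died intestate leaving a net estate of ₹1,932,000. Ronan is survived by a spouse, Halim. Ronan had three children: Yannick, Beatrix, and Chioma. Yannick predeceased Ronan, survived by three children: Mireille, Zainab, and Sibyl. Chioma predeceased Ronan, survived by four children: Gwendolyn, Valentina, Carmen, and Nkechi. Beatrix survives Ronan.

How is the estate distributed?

Halim takes one-half of ₹1,932,000 = ₹966,000. The remaining ₹966,000 passes to the descendants.
The descendants' portion (₹966,000) is divided at the children's generation into 3 shares of ₹322,000. Beatrix takes ₹322,000. The 2 shares of the deceased (Yannick and Chioma) are combined into a pool of ₹644,000.
That pool (₹644,000) is divided at the grandchildren's generation equally among Mireille, Zainab, Sibyl, Gwendolyn, Valentina, Carmen, and Nkechi: ₹92,000 each.

Halim: ₹966,000; Mireille: ₹92,000; Zainab: ₹92,000; Sibyl: ₹92,000; Beatrix: ₹322,000; Gwendolyn: ₹92,000; Valentina: ₹92,000; Carmen: ₹92,000; Nkechi: ₹92,000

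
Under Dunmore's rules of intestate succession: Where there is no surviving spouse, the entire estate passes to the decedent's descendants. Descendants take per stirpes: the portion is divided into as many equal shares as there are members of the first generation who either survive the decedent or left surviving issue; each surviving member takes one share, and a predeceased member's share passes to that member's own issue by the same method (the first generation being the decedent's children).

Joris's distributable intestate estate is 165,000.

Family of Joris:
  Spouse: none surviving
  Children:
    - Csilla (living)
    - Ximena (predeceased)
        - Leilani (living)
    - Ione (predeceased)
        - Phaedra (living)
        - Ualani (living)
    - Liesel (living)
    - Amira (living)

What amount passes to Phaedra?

Phaedra receives 16,500.

The entire 165,000 passes to the descendants.
That amount (165,000) is divided into 5 shares of 33,000: Csilla, Liesel, and Amira each take 33,000; Ximena's 33,000 share passes to Ximena's issue; Ione's 33,000 share passes to Ione's issue.
Ximena's share (33,000) passes entirely to Leilani.
Ione's share (33,000) is divided into 2 shares of 16,500: Phaedra and Ualani each take 16,500.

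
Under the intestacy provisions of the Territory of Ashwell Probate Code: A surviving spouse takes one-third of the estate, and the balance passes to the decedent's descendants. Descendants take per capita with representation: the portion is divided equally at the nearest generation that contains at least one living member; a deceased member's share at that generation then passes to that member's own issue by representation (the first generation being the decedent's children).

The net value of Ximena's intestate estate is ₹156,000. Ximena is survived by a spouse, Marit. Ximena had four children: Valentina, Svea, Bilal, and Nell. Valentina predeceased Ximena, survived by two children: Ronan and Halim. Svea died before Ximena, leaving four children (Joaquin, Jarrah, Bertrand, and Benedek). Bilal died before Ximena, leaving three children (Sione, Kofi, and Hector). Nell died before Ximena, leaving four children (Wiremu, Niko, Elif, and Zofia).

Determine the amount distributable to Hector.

Hector receives ₹8,000.

Marit takes one-third of ₹156,000 = ₹52,000. The remaining ₹104,000 passes to the descendants.
No child survives, so the initial division is made at the grandchildren's generation.
The descendants' portion (₹104,000) is divided into 13 shares of ₹8,000: Ronan, Halim, Joaquin, Jarrah, Bertrand, Benedek, Sione, Kofi, Hector, Wiremu, Niko, Elif, and Zofia each take ₹8,000.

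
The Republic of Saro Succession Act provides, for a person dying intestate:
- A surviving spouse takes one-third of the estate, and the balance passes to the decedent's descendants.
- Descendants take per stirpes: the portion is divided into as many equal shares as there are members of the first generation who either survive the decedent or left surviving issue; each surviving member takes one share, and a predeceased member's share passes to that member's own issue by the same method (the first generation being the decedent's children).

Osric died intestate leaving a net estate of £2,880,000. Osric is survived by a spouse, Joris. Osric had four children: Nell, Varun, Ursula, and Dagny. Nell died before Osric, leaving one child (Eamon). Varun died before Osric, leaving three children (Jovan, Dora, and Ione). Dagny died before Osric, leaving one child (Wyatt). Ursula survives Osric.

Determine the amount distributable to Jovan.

Jovan receives £160,000.

Joris takes one-third of £2,880,000 = £960,000. The remaining £1,920,000 passes to the descendants.
The descendants' portion (£1,920,000) is divided into 4 shares of £480,000: Ursula takes £480,000; Nell's £480,000 share passes to Nell's issue; Varun's £480,000 share passes to Varun's issue; Dagny's £480,000 share passes to Dagny's issue.
Nell's share (£480,000) passes entirely to Eamon.
Varun's share (£480,000) is divided into 3 shares of £160,000: Jovan, Dora, and Ione each take £160,000.
Dagny's share (£480,000) passes entirely to Wyatt.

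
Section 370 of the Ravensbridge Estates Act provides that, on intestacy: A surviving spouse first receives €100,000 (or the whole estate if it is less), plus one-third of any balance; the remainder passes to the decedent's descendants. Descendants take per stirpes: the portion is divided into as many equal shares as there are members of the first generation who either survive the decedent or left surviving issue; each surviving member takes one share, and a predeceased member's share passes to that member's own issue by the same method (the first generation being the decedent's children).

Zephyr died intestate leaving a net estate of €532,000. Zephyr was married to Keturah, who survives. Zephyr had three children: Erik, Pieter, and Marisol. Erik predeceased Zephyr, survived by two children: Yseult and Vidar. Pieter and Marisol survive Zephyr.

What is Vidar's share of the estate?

Vidar receives €48,000.

Keturah first takes €100,000, leaving a balance of €432,000. Keturah then takes one-third of the balance (€144,000), for a total of €244,000. The remaining €288,000 passes to the descendants.
The descendants' portion (€288,000) is divided into 3 shares of €96,000: Pieter and Marisol each take €96,000; Erik's €96,000 share passes to Erik's issue.
Erik's share (€96,000) is divided into 2 shares of €48,000: Yseult and Vidar each take €48,000.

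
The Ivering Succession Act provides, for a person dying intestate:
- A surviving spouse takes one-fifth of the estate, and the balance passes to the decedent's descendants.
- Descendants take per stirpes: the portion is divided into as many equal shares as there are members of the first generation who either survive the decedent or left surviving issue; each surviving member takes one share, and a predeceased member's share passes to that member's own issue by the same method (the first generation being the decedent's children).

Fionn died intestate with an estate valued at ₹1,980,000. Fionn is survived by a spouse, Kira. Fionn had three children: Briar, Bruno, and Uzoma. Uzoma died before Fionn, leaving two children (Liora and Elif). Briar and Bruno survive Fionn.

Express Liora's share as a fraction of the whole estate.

Liora receives 2/15 of the estate.

Kira takes one-fifth of ₹1,980,000 = ₹396,000. The remaining ₹1,584,000 passes to the descendants.
The descendants' portion (₹1,584,000) is divided into 3 shares of ₹528,000: Briar and Bruno each take ₹528,000; Uzoma's ₹528,000 share passes to Uzoma's issue.
Uzoma's share (₹528,000) is divided into 2 shares of ₹264,000: Liora and Elif each take ₹264,000.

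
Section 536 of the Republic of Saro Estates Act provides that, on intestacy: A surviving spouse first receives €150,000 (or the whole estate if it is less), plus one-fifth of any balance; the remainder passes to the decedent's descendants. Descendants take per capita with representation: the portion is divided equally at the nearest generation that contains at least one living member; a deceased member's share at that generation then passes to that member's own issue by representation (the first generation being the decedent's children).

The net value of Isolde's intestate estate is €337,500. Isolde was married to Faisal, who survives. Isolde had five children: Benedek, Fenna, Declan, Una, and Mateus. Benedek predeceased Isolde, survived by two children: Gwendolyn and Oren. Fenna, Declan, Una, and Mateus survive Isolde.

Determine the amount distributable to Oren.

Oren receives €15,000.

Faisal first takes €150,000, leaving a balance of €187,500. Faisal then takes one-fifth of the balance (€37,500), for a total of €187,500. The remaining €150,000 passes to the descendants.
The descendants' portion (€150,000) is divided into 5 shares of €30,000: Fenna, Declan, Una, and Mateus each take €30,000; Benedek's €30,000 share passes to Benedek's issue.
Benedek's share (€30,000) is divided into 2 shares of €15,000: Gwendolyn and Oren each take €15,000.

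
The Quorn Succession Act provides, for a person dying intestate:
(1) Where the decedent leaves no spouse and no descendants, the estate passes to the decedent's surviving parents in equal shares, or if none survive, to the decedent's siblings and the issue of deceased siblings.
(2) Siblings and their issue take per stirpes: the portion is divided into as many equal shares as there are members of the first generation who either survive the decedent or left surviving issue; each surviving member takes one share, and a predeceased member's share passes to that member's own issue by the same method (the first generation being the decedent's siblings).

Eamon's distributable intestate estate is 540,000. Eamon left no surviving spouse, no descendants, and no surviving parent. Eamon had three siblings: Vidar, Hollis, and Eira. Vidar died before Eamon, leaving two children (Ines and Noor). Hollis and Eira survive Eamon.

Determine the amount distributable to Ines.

Ines receives 90,000.

The entire 540,000 passes to the siblings and their issue.
That amount (540,000) is divided into 3 shares of 180,000: Hollis and Eira each take 180,000; Vidar's 180,000 share passes to Vidar's issue.
Vidar's share (180,000) is divided into 2 shares of 90,000: Ines and Noor each take 90,000.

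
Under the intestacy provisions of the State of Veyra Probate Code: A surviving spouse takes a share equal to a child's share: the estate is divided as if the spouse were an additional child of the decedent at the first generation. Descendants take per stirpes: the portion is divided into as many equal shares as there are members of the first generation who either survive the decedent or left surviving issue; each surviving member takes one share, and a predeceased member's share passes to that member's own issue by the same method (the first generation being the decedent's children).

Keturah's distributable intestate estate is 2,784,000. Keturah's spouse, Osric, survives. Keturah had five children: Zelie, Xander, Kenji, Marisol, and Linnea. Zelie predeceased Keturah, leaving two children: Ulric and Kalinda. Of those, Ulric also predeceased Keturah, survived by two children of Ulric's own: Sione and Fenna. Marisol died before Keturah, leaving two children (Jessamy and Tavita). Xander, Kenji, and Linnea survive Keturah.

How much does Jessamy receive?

Jessamy receives 232,000.

The spouse counts as an additional share at the children's level, so there are 6 primary shares of 464,000. Osric takes one such share (464,000).
The children's combined portion (2,320,000) is divided into 5 shares of 464,000: Xander, Kenji, and Linnea each take 464,000; Zelie's 464,000 share passes to Zelie's issue; Marisol's 464,000 share passes to Marisol's issue.
Zelie's share (464,000) is divided into 2 shares of 232,000: Kalinda takes 232,000; Ulric's 232,000 share passes to Ulric's issue.
Ulric's share (232,000) is divided into 2 shares of 116,000: Sione and Fenna each take 116,000.
Marisol's share (464,000) is divided into 2 shares of 232,000: Jessamy and Tavita each take 232,000.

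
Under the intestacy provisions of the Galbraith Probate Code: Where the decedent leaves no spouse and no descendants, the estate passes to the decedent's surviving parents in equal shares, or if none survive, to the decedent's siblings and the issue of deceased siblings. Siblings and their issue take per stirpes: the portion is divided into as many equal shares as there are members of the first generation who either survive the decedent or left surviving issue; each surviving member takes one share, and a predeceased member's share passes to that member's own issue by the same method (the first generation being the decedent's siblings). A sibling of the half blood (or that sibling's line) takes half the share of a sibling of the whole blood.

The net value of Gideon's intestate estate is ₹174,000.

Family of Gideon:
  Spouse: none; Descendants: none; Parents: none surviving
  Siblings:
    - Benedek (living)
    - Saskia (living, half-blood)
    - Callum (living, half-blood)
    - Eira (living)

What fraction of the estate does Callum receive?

Callum receives 1/6 of the estate.

The entire ₹174,000 passes to the siblings and their issue.
Counting each half-blood sibling's line as half a unit, there are 3 units in ₹174,000, so one unit is ₹58,000. Whole-blood lines (Benedek and Eira) take ₹58,000 each; half-blood lines (Saskia and Callum) take ₹29,000 each.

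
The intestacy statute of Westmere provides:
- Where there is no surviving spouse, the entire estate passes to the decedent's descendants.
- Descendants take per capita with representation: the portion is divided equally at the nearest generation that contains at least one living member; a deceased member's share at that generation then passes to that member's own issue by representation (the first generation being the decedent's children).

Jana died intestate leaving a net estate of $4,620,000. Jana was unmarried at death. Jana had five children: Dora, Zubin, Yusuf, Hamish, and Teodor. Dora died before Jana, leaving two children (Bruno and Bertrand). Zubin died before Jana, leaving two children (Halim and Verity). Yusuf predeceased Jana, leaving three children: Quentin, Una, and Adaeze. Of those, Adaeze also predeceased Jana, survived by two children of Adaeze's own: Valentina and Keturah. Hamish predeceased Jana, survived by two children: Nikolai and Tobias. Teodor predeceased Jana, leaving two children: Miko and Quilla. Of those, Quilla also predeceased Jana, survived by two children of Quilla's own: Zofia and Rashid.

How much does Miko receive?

Miko receives $420,000.

The entire $4,620,000 passes to the descendants.
No child survives, so the initial division is made at the grandchildren's generation.
That amount ($4,620,000) is divided into 11 shares of $420,000: Bruno, Bertrand, Halim, Verity, Quentin, Una, Nikolai, Tobias, and Miko each take $420,000; Adaeze's $420,000 share passes to Adaeze's issue; Quilla's $420,000 share passes to Quilla's issue.
Adaeze's share ($420,000) is divided into 2 shares of $210,000: Valentina and Keturah each take $210,000.
Quilla's share ($420,000) is divided into 2 shares of $210,000: Zofia and Rashid each take $210,000.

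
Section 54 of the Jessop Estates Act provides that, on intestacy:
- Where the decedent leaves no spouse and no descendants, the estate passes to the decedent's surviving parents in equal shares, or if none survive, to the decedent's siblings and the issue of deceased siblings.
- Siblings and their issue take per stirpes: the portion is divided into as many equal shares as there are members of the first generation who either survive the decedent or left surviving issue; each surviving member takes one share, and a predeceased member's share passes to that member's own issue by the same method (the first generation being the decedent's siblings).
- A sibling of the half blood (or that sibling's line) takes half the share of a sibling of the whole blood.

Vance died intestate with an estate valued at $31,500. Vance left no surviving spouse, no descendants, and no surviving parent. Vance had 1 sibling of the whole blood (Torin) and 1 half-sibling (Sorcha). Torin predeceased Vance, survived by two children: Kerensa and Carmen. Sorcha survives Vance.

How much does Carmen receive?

Carmen receives $10,500.

The entire $31,500 passes to the siblings and their issue.
Counting each half-blood sibling's line as half a unit, there are 3/2 units in $31,500, so one unit is $21,000. Whole-blood lines (Torin) take $21,000 each; half-blood lines (Sorcha) take $10,500 each.
Torin's share ($21,000) is divided into 2 shares of $10,500: Kerensa and Carmen each take $10,500.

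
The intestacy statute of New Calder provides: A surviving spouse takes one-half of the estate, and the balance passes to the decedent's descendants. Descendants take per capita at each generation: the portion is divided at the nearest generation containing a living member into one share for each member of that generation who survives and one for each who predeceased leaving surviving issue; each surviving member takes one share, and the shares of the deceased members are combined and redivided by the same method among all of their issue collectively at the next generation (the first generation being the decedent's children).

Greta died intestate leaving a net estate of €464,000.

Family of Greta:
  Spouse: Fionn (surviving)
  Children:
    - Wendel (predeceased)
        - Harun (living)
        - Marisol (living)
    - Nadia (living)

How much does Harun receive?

Harun receives €58,000.

Fionn takes one-half of €464,000 = €232,000. The remaining €232,000 passes to the descendants.
The descendants' portion (€232,000) is divided at the children's generation into 2 shares of €116,000. Nadia takes €116,000. The remaining share for the deceased Wendel (€116,000) is carried to the next generation.
That pool (€116,000) is divided at the grandchildren's generation equally among Harun and Marisol: €58,000 each.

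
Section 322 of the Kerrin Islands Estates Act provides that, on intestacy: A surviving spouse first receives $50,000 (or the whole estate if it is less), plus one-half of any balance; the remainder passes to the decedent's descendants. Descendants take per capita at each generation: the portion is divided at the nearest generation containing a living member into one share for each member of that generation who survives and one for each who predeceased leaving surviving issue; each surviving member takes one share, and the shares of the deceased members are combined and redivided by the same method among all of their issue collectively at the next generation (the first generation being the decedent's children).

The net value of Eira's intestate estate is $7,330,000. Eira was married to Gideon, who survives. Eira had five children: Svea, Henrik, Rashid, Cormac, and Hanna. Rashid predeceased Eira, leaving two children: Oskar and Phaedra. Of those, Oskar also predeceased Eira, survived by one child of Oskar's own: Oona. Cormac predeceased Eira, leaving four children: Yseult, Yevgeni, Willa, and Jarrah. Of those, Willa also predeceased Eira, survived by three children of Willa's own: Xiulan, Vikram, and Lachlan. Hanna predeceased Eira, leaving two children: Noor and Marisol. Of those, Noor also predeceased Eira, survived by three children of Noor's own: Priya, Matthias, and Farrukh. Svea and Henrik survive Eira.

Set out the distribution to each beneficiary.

Gideon: $3,690,000; Svea: $728,000; Henrik: $728,000; Oona: $117,000; Phaedra: $273,000; Yseult: $273,000; Yevgeni: $273,000; Xiulan: $117,000; Vikram: $117,000; Lachlan: $117,000; Jarrah: $273,000; Priya: $117,000; Matthias: $117,000; Farrukh: $117,000; Marisol: $273,000

Gideon first takes $50,000, leaving a balance of $7,280,000. Gideon then takes one-half of the balance ($3,640,000), for a total of $3,690,000. The remaining $3,640,000 passes to the descendants.
The descendants' portion ($3,640,000) is divided at the children's generation into 5 shares of $728,000. Svea and Henrik each take $728,000. The 3 shares of the deceased (Rashid, Cormac, and Hanna) are combined into a pool of $2,184,000.
That pool ($2,184,000) is divided at the grandchildren's generation into 8 shares of $273,000. Phaedra, Yseult, Yevgeni, Jarrah, and Marisol each take $273,000. The 3 shares of the deceased (Oskar, Willa, and Noor) are combined into a pool of $819,000.
That pool ($819,000) is divided at the great-grandchildren's generation equally among Oona, Xiulan, Vikram, Lachlan, Priya, Matthias, and Farrukh: $117,000 each.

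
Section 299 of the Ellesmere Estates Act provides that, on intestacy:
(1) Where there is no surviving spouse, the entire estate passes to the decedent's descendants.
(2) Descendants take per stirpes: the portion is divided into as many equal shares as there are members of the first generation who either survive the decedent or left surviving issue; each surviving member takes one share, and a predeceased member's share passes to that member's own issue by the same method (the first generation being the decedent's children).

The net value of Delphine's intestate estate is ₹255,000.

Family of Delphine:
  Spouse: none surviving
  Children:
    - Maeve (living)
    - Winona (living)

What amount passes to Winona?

Winona receives ₹127,500.

The entire ₹255,000 passes to the descendants.
That amount (₹255,000) is divided into 2 shares of ₹127,500: Maeve and Winona each take ₹127,500.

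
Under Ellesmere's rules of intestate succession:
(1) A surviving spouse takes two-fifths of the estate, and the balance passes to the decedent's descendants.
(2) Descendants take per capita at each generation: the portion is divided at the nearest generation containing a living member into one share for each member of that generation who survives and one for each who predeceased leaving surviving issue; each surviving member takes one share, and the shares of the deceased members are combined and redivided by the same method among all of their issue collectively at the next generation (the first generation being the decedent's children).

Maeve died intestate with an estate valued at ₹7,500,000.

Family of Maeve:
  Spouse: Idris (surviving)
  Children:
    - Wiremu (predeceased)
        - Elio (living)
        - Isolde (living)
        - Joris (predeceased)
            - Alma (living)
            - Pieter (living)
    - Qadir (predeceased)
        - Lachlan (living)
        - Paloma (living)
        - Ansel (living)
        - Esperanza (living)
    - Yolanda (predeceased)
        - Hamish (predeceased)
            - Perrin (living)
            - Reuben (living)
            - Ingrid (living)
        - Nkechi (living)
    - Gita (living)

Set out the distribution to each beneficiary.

Idris takes two-fifths of ₹7,500,000 = ₹3,000,000. The remaining ₹4,500,000 passes to the descendants.
The descendants' portion (₹4,500,000) is divided at the children's generation into 4 shares of ₹1,125,000. Gita takes ₹1,125,000. The 3 shares of the deceased (Wiremu, Qadir, and Yolanda) are combined into a pool of ₹3,375,000.
That pool (₹3,375,000) is divided at the grandchildren's generation into 9 shares of ₹375,000. Elio, Isolde, Lachlan, Paloma, Ansel, Esperanza, and Nkechi each take ₹375,000. The 2 shares of the deceased (Joris and Hamish) are combined into a pool of ₹750,000.
That pool (₹750,000) is divided at the great-grandchildren's generation equally among Alma, Pieter, Perrin, Reuben, and Ingrid: ₹150,000 each.

Idris: ₹3,000,000; Elio: ₹375,000; Isolde: ₹375,000; Alma: ₹150,000; Pieter: ₹150,000; Lachlan: ₹375,000; Paloma: ₹375,000; Ansel: ₹375,000; Esperanza: ₹375,000; Perrin: ₹150,000; Reuben: ₹150,000; Ingrid: ₹150,000; Nkechi: ₹375,000; Gita: ₹1,125,000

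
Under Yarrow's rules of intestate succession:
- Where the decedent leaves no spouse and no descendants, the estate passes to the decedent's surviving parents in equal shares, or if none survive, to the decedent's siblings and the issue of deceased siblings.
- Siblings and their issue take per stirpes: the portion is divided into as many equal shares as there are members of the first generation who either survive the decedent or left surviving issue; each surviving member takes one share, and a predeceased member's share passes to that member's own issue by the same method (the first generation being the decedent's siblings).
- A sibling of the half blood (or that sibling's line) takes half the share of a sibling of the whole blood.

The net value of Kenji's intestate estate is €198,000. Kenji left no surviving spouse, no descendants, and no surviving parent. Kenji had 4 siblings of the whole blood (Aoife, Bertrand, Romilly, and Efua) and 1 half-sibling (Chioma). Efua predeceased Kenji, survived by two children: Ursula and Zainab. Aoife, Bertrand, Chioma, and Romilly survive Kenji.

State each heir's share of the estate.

Aoife: €44,000; Bertrand: €44,000; Chioma: €22,000; Romilly: €44,000; Ursula: €22,000; Zainab: €22,000

The entire €198,000 passes to the siblings and their issue.
Counting each half-blood sibling's line as half a unit, there are 9/2 units in €198,000, so one unit is €44,000. Whole-blood lines (Aoife, Bertrand, Romilly, and Efua) take €44,000 each; half-blood lines (Chioma) take €22,000 each.
Efua's share (€44,000) is divided into 2 shares of €22,000: Ursula and Zainab each take €22,000.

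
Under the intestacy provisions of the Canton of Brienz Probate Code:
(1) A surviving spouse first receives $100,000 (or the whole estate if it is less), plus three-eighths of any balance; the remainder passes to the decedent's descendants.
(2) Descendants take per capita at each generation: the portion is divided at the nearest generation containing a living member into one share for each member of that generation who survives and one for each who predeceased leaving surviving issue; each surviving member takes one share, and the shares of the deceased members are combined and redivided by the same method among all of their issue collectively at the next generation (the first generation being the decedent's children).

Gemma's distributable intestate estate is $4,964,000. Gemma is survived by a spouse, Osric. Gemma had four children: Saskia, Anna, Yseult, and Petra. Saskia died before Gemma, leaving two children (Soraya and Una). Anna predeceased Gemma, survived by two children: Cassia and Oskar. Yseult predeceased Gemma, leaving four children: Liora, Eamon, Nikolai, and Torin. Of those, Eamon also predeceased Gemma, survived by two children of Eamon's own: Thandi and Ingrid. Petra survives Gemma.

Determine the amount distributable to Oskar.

Osric first takes $100,000, leaving a balance of $4,864,000. Osric then takes three-eighths of the balance ($1,824,000), for a total of $1,924,000. The remaining $3,040,000 passes to the descendants.
The descendants' portion ($3,040,000) is divided at the children's generation into 4 shares of $760,000. Petra takes $760,000. The 3 shares of the deceased (Saskia, Anna, and Yseult) are combined into a pool of $2,280,000.
That pool ($2,280,000) is divided at the grandchildren's generation into 8 shares of $285,000. Soraya, Una, Cassia, Oskar, Liora, Nikolai, and Torin each take $285,000. The remaining share for the deceased Eamon ($285,000) is carried to the next generation.
That pool ($285,000) is divided at the great-grandchildren's generation equally among Thandi and Ingrid: $142,500 each.

Oskar receives $285,000.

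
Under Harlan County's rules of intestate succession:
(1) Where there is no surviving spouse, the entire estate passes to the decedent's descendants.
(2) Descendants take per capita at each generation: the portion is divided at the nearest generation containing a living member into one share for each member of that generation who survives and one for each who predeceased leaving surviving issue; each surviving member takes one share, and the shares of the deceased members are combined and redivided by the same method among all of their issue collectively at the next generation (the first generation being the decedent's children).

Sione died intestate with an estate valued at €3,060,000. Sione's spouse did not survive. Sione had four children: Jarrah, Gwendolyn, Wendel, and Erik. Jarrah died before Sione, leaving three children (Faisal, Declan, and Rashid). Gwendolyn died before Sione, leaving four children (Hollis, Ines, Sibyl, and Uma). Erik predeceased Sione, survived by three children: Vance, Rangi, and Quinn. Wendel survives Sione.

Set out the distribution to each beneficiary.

The entire €3,060,000 passes to the descendants.
That amount (€3,060,000) is divided at the children's generation into 4 shares of €765,000. Wendel takes €765,000. The 3 shares of the deceased (Jarrah, Gwendolyn, and Erik) are combined into a pool of €2,295,000.
That pool (€2,295,000) is divided at the grandchildren's generation equally among Faisal, Declan, Rashid, Hollis, Ines, Sibyl, Uma, Vance, Rangi, and Quinn: €229,500 each.

Faisal: €229,500; Declan: €229,500; Rashid: €229,500; Hollis: €229,500; Ines: €229,500; Sibyl: €229,500; Uma: €229,500; Wendel: €765,000; Vance: €229,500; Rangi: €229,500; Quinn: €229,500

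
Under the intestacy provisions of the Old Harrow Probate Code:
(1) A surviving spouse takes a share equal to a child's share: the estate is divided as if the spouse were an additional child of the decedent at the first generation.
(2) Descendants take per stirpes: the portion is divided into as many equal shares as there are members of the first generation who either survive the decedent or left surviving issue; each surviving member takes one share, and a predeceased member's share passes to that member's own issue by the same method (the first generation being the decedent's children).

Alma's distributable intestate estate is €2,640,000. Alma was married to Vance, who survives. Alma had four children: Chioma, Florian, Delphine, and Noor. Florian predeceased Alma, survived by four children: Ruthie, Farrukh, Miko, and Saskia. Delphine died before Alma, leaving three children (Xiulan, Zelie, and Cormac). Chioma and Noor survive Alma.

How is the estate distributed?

The spouse counts as an additional share at the children's level, so there are 5 primary shares of €528,000. Vance takes one such share (€528,000).
The children's combined portion (€2,112,000) is divided into 4 shares of €528,000: Chioma and Noor each take €528,000; Florian's €528,000 share passes to Florian's issue; Delphine's €528,000 share passes to Delphine's issue.
Florian's share (€528,000) is divided into 4 shares of €132,000: Ruthie, Farrukh, Miko, and Saskia each take €132,000.
Delphine's share (€528,000) is divided into 3 shares of €176,000: Xiulan, Zelie, and Cormac each take €176,000.

Vance: €528,000; Chioma: €528,000; Ruthie: €132,000; Farrukh: €132,000; Miko: €132,000; Saskia: €132,000; Xiulan: €176,000; Zelie: €176,000; Cormac: €176,000; Noor: €528,000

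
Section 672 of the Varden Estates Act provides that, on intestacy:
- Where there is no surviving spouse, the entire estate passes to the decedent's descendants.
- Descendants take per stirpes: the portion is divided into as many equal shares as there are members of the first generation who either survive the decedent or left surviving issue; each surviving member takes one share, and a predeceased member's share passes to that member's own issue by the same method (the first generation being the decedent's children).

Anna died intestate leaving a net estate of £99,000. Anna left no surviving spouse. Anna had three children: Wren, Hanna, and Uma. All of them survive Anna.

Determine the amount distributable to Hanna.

Hanna receives £33,000.

The entire £99,000 passes to the descendants.
That amount (£99,000) is divided into 3 shares of £33,000: Wren, Hanna, and Uma each take £33,000.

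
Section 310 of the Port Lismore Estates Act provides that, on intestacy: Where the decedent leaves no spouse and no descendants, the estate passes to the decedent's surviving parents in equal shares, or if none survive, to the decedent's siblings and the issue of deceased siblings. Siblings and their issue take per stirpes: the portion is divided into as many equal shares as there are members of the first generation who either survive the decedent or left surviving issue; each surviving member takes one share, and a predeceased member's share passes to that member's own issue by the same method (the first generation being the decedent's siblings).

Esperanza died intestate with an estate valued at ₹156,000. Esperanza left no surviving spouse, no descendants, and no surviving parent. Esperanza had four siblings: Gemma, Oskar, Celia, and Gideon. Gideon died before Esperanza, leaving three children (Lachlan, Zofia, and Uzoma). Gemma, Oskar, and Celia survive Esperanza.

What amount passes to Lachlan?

The entire ₹156,000 passes to the siblings and their issue.
That amount (₹156,000) is divided into 4 shares of ₹39,000: Gemma, Oskar, and Celia each take ₹39,000; Gideon's ₹39,000 share passes to Gideon's issue.
Gideon's share (₹39,000) is divided into 3 shares of ₹13,000: Lachlan, Zofia, and Uzoma each take ₹13,000.

Lachlan receives ₹13,000.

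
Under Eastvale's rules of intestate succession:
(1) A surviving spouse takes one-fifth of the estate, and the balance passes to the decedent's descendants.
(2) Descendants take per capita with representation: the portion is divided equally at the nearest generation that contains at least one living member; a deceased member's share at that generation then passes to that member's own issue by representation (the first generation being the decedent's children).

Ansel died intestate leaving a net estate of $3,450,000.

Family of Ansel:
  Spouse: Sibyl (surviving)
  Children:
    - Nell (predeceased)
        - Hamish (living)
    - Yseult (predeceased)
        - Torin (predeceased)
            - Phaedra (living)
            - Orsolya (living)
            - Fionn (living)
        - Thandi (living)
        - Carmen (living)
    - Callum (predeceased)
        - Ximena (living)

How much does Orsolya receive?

Sibyl takes one-fifth of $3,450,000 = $690,000. The remaining $2,760,000 passes to the descendants.
No child survives, so the initial division is made at the grandchildren's generation.
The descendants' portion ($2,760,000) is divided into 5 shares of $552,000: Hamish, Thandi, Carmen, and Ximena each take $552,000; Torin's $552,000 share passes to Torin's issue.
Torin's share ($552,000) is divided into 3 shares of $184,000: Phaedra, Orsolya, and Fionn each take $184,000.

Orsolya receives $184,000.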